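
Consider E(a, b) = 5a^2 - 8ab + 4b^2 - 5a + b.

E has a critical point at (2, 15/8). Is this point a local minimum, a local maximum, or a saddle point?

The Hessian of E is constant: H = [[10, -8], [-8, 8]].
det(H) = 10·8 − (-8)² = 16.
det(H) > 0 and tr(H) = 18 > 0, so H is positive definite and the point is a local minimum.

local minimum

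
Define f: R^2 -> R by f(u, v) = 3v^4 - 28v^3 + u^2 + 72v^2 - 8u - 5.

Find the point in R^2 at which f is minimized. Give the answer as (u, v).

(4, 0)

f(u,v) separates as P(u) + Q(v) − 5, so its minimum is min P + min Q − 5.
P'(u) = 2u - 8 vanishes at u ∈ {4}; Q'(v) = 12v(v - 4)(v - 3) vanishes at v ∈ {0, 3, 4}.
Local minima of P (where P''>0): P(4)=-16. Local minima of Q: Q(0)=0, Q(4)=128.
So the global minimum of f is P(4) + Q(0) − 5 = -16 + 0 − 5 = -21, attained at (4, 0).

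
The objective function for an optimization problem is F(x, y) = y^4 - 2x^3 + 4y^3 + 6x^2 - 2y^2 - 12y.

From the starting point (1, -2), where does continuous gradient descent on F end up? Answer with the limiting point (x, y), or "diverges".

F is separable, so gradient descent decouples: x follows -∂F/∂x, y follows -∂F/∂y.
∂F/∂x = -6x(x - 2); at x=1 this is 6, so x decreases.
∂F/∂y = 4(y - 1)(y + 1)(y + 3); at y=-2 this is 12, so y decreases.
x converges to its nearest critical value 0 (a local min of the x-part); y converges to -3. The iterate converges to (0, -3).

(0, -3)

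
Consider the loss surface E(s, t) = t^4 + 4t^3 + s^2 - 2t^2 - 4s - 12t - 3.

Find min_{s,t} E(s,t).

E(s,t) separates as P(s) + Q(t) − 3, so its minimum is min P + min Q − 3.
P'(s) = 2s - 4 vanishes at s ∈ {2}; Q'(t) = 4(t - 1)(t + 1)(t + 3) vanishes at t ∈ {-3, -1, 1}.
Local minima of P (where P''>0): P(2)=-4. Local minima of Q: Q(-3)=-9, Q(1)=-9.
So the global minimum of E is P(2) + Q(-3) − 3 = -4 − 9 − 3 = -16, attained at (2, -3).

-16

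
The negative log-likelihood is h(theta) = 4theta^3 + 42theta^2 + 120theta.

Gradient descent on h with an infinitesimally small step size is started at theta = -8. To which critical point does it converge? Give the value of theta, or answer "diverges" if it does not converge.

diverges

h'(theta) = 12(theta + 2)(theta + 5), so h'(-8) = 216.
Gradient descent moves in the -h' direction, i.e. theta is decreasing.
There is no critical point below theta=-8, and h' keeps the same sign, so the iterate runs off to −∞.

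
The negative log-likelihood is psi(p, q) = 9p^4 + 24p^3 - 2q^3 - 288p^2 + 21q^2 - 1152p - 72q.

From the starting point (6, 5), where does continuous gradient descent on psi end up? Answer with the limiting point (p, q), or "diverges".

psi is separable, so gradient descent decouples: p follows -∂psi/∂p, q follows -∂psi/∂q.
∂psi/∂p = 36(p - 4)(p + 2)(p + 4); at p=6 this is 5760, so p decreases.
∂psi/∂q = -6(q - 4)(q - 3); at q=5 this is -12, so q increases.
The q-coordinate has no critical point in that direction and runs off to infinity.

diverges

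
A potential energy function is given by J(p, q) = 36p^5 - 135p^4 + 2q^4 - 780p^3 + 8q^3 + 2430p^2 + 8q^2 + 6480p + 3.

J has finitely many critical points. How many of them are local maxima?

J separates as a function of p plus a function of q, so ∇J=0 decouples.
∂J/∂p = 180(p - 4)(p - 3)(p + 1)(p + 3) = 0 at p ∈ {-3, -1, 3, 4}; ∂J/∂q = 8q(q + 1)(q + 2) = 0 at q ∈ {-2, -1, 0}.
The Hessian is diagonal: diag(J_pp, J_qq). Second derivatives: J_pp(-3)=-15120, J_pp(-1)=7200, J_pp(3)=-4320, J_pp(4)=6300; J_qq(-2)=16, J_qq(-1)=-8, J_qq(0)=16.
Local maxima occur where both diagonal entries negative: (-3, -1), (3, -1). Count: 2.

2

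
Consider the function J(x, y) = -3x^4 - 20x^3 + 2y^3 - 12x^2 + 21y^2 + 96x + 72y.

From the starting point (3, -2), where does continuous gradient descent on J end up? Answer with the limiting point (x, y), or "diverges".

diverges

J is separable, so gradient descent decouples: x follows -∂J/∂x, y follows -∂J/∂y.
∂J/∂x = -12(x - 1)(x + 2)(x + 4); at x=3 this is -840, so x increases.
∂J/∂y = 6(y + 3)(y + 4); at y=-2 this is 12, so y decreases.
The x-coordinate has no critical point in that direction and runs off to infinity.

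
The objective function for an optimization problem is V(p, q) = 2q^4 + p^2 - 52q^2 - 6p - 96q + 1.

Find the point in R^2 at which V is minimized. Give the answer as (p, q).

(3, 4)

V(p,q) separates as A(p) + B(q) + 1, so its minimum is min A + min B + 1.
A'(p) = 2p - 6 vanishes at p ∈ {3}; B'(q) = 8(q - 4)(q + 1)(q + 3) vanishes at q ∈ {-3, -1, 4}.
Local minima of A (where A''>0): A(3)=-9. Local minima of B: B(-3)=-18, B(4)=-704.
So the global minimum of V is A(3) + B(4) + 1 = -9 − 704 + 1 = -712, attained at (3, 4).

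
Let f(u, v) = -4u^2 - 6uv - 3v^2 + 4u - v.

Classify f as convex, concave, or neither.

concave

f is quadratic, so its Hessian is the constant matrix H = [[-8, -6], [-6, -6]].
det(H) = 12, tr(H) = -14.
det(H) > 0 and tr(H) < 0, so H is negative definite everywhere: concave.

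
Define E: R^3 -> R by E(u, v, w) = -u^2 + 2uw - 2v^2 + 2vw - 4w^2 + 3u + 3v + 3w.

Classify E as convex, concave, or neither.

concave

E is quadratic, so its Hessian is the constant matrix H = [[-2, 0, 2], [0, -4, 2], [2, 2, -8]].
Leading principal minors: -2, 8, -40.
Signs alternate −, +, − ⇒ H ≺ 0 ⇒ concave.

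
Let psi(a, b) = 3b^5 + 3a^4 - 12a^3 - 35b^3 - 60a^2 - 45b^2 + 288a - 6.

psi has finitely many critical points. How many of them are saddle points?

psi separates as a function of a plus a function of b, so ∇psi=0 decouples.
∂psi/∂a = 12(a - 4)(a - 2)(a + 3) = 0 at a ∈ {-3, 2, 4}; ∂psi/∂b = 15b(b - 3)(b + 1)(b + 2) = 0 at b ∈ {-2, -1, 0, 3}.
The Hessian is diagonal: diag(psi_aa, psi_bb). Second derivatives: psi_aa(-3)=420, psi_aa(2)=-120, psi_aa(4)=168; psi_bb(-2)=-150, psi_bb(-1)=60, psi_bb(0)=-90, psi_bb(3)=900.
Saddle points occur where the two diagonal entries have opposite signs: (-3, -2), (-3, 0), (2, -1), (2, 3), (4, -2), (4, 0). Count: 6.

6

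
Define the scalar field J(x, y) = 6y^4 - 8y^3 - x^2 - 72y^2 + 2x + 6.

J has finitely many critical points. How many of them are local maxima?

1

J separates as a function of x plus a function of y, so ∇J=0 decouples.
∂J/∂x = -2(x - 1) = 0 at x ∈ {1}; ∂J/∂y = 24y(y - 3)(y + 2) = 0 at y ∈ {-2, 0, 3}.
The Hessian is diagonal: diag(J_xx, J_yy). Second derivatives: J_xx(1)=-2; J_yy(-2)=240, J_yy(0)=-144, J_yy(3)=360.
Local maxima occur where both diagonal entries negative: (1, 0). Count: 1.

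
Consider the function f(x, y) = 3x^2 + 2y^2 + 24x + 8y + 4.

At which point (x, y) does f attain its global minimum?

f(x,y) separates as P(x) + Q(y) + 4, so its minimum is min P + min Q + 4.
P'(x) = 6x + 24 vanishes at x ∈ {-4}; Q'(y) = 4y + 8 vanishes at y ∈ {-2}.
Local minima of P (where P''>0): P(-4)=-48. Local minima of Q: Q(-2)=-8.
So the global minimum of f is P(-4) + Q(-2) + 4 = -48 − 8 + 4 = -52, attained at (-4, -2).

(-4, -2)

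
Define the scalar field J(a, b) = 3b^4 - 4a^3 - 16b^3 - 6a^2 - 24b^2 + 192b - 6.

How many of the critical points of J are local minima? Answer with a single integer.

2

J separates as a function of a plus a function of b, so ∇J=0 decouples.
∂J/∂a = -12a(a + 1) = 0 at a ∈ {-1, 0}; ∂J/∂b = 12(b - 4)(b - 2)(b + 2) = 0 at b ∈ {-2, 2, 4}.
The Hessian is diagonal: diag(J_aa, J_bb). Second derivatives: J_aa(-1)=12, J_aa(0)=-12; J_bb(-2)=288, J_bb(2)=-96, J_bb(4)=144.
Local minima occur where both diagonal entries positive: (-1, -2), (-1, 4). Count: 2.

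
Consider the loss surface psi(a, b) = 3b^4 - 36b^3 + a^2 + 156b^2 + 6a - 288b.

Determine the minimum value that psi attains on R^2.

psi(a,b) separates as P(a) + Q(b), so its minimum is min P + min Q.
P'(a) = 2a + 6 vanishes at a ∈ {-3}; Q'(b) = 12(b - 4)(b - 3)(b - 2) vanishes at b ∈ {2, 3, 4}.
Local minima of P (where P''>0): P(-3)=-9. Local minima of Q: Q(2)=-192, Q(4)=-192.
So the global minimum of psi is P(-3) + Q(2) = -9 − 192 = -201, attained at (-3, 2).

-201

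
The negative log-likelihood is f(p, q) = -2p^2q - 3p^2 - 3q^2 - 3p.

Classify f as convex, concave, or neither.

neither

The term -2p^2q is cubic, so the Hessian is not constant.
∂²f/∂p² = -4q - 6, which takes both signs as q varies (negative for sufficiently large q). A diagonal entry of the Hessian changing sign means the Hessian is neither positive- nor negative-semidefinite on all of R^2.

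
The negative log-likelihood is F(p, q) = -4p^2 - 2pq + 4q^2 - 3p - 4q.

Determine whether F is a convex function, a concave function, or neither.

neither

F is quadratic, so its Hessian is the constant matrix H = [[-8, -2], [-2, 8]].
det(H) = -68, tr(H) = 0.
det(H) < 0, so H is indefinite: neither convex nor concave.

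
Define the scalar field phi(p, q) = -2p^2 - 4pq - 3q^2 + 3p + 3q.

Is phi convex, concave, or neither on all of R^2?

phi is quadratic, so its Hessian is the constant matrix H = [[-4, -4], [-4, -6]].
det(H) = 8, tr(H) = -10.
det(H) > 0 and tr(H) < 0, so H is negative definite everywhere: concave.

concave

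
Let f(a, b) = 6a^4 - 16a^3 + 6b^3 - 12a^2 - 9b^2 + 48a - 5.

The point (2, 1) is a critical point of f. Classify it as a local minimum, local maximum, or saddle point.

The mixed partial ∂²f/∂a∂b is 0, so the Hessian at any point is diag(f_aa, f_bb) = diag(24(3a^2 - 4a - 1), 18(2b - 1)).
At (2, 1): H = diag(72, 18).
Both eigenvalues are positive, so H is positive definite: a local minimum.

local minimum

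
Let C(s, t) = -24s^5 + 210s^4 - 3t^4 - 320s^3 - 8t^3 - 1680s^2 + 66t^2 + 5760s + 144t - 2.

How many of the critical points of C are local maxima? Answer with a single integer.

C separates as a function of s plus a function of t, so ∇C=0 decouples.
∂C/∂s = -120(s - 4)(s - 3)(s - 2)(s + 2) = 0 at s ∈ {-2, 2, 3, 4}; ∂C/∂t = -12(t - 3)(t + 1)(t + 4) = 0 at t ∈ {-4, -1, 3}.
The Hessian is diagonal: diag(C_ss, C_tt). Second derivatives: C_ss(-2)=14400, C_ss(2)=-960, C_ss(3)=600, C_ss(4)=-1440; C_tt(-4)=-252, C_tt(-1)=144, C_tt(3)=-336.
Local maxima occur where both diagonal entries negative: (2, -4), (2, 3), (4, -4), (4, 3). Count: 4.

4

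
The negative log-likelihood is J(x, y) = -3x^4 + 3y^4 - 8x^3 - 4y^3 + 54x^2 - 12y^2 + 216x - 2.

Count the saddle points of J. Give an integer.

J separates as a function of x plus a function of y, so ∇J=0 decouples.
∂J/∂x = -12(x - 3)(x + 2)(x + 3) = 0 at x ∈ {-3, -2, 3}; ∂J/∂y = 12y(y - 2)(y + 1) = 0 at y ∈ {-1, 0, 2}.
The Hessian is diagonal: diag(J_xx, J_yy). Second derivatives: J_xx(-3)=-72, J_xx(-2)=60, J_xx(3)=-360; J_yy(-1)=36, J_yy(0)=-24, J_yy(2)=72.
Saddle points occur where the two diagonal entries have opposite signs: (-3, -1), (-3, 2), (-2, 0), (3, -1), (3, 2). Count: 5.

5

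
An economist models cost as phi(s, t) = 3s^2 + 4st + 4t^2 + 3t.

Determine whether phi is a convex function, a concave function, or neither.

phi is quadratic, so its Hessian is the constant matrix H = [[6, 4], [4, 8]].
det(H) = 32, tr(H) = 14.
det(H) > 0 and tr(H) > 0, so H is positive definite everywhere: convex.

convex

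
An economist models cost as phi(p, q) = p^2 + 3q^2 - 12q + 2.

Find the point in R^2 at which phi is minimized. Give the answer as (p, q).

(0, 2)

phi(p,q) separates as A(p) + B(q) + 2, so its minimum is min A + min B + 2.
A'(p) = 2p vanishes at p ∈ {0}; B'(q) = 6q - 12 vanishes at q ∈ {2}.
Local minima of A (where A''>0): A(0)=0. Local minima of B: B(2)=-12.
So the global minimum of phi is A(0) + B(2) + 2 = 0 − 12 + 2 = -10, attained at (0, 2).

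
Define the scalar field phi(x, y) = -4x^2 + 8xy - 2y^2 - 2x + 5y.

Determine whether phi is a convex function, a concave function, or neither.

phi is quadratic, so its Hessian is the constant matrix H = [[-8, 8], [8, -4]].
det(H) = -32, tr(H) = -12.
det(H) < 0, so H is indefinite: neither convex nor concave.

neither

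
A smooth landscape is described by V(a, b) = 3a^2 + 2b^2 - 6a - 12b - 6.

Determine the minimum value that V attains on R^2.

V(a,b) separates as P(a) + Q(b) − 6, so its minimum is min P + min Q − 6.
P'(a) = 6a - 6 vanishes at a ∈ {1}; Q'(b) = 4b - 12 vanishes at b ∈ {3}.
Local minima of P (where P''>0): P(1)=-3. Local minima of Q: Q(3)=-18.
So the global minimum of V is P(1) + Q(3) − 6 = -3 − 18 − 6 = -27, attained at (1, 3).

-27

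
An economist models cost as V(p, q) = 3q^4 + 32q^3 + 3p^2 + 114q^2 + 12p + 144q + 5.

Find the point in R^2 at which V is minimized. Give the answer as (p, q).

V(p,q) separates as A(p) + B(q) + 5, so its minimum is min A + min B + 5.
A'(p) = 6p + 12 vanishes at p ∈ {-2}; B'(q) = 12(q + 1)(q + 3)(q + 4) vanishes at q ∈ {-4, -3, -1}.
Local minima of A (where A''>0): A(-2)=-12. Local minima of B: B(-4)=-32, B(-1)=-59.
So the global minimum of V is A(-2) + B(-1) + 5 = -12 − 59 + 5 = -66, attained at (-2, -1).

(-2, -1)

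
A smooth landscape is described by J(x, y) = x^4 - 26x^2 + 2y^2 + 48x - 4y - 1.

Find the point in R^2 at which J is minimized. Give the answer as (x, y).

J(x,y) separates as P(x) + Q(y) − 1, so its minimum is min P + min Q − 1.
P'(x) = 4(x - 3)(x - 1)(x + 4) vanishes at x ∈ {-4, 1, 3}; Q'(y) = 4y - 4 vanishes at y ∈ {1}.
Local minima of P (where P''>0): P(-4)=-352, P(3)=-9. Local minima of Q: Q(1)=-2.
So the global minimum of J is P(-4) + Q(1) − 1 = -352 − 2 − 1 = -355, attained at (-4, 1).

(-4, 1)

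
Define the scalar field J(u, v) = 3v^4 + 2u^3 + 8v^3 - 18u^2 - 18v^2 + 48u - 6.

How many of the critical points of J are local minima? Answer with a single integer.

J separates as a function of u plus a function of v, so ∇J=0 decouples.
∂J/∂u = 6(u - 4)(u - 2) = 0 at u ∈ {2, 4}; ∂J/∂v = 12v(v - 1)(v + 3) = 0 at v ∈ {-3, 0, 1}.
The Hessian is diagonal: diag(J_uu, J_vv). Second derivatives: J_uu(2)=-12, J_uu(4)=12; J_vv(-3)=144, J_vv(0)=-36, J_vv(1)=48.
Local minima occur where both diagonal entries positive: (4, -3), (4, 1). Count: 2.

2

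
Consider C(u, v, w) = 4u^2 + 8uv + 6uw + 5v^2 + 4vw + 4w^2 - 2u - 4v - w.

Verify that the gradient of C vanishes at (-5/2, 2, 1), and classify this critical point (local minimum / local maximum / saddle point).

∇C = (8u + 8v + 6w - 2, 8u + 10v + 4w - 4, 6u + 4v + 8w - 1); substituting (-5/2, 2, 1) gives ∇C = (0, 0, 0), so (-5/2, 2, 1) is indeed a critical point.
The Hessian is constant: H = [[8, 8, 6], [8, 10, 4], [6, 4, 8]].
Leading principal minors: Δ₁ = 8, Δ₂ = 16, Δ₃ = 24.
All leading minors are positive, so H is positive definite: a local minimum.

local minimum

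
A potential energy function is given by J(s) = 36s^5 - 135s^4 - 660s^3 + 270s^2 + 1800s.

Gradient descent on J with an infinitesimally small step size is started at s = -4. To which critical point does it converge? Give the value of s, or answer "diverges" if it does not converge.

diverges

J'(s) = 180(s - 5)(s - 1)(s + 1)(s + 2), so J'(-4) = 48600.
Gradient descent moves in the -J' direction, i.e. s is decreasing.
There is no critical point below s=-4, and J' keeps the same sign, so the iterate runs off to −∞.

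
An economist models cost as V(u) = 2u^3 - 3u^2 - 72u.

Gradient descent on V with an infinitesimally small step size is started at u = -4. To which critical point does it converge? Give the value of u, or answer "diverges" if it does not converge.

diverges

V'(u) = 6(u - 4)(u + 3), so V'(-4) = 48.
Gradient descent moves in the -V' direction, i.e. u is decreasing.
There is no critical point below u=-4, and V' keeps the same sign, so the iterate runs off to −∞.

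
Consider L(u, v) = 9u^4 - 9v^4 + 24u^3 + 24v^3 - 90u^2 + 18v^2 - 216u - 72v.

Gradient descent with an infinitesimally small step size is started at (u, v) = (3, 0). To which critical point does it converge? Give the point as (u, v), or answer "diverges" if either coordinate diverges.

(2, 1)

L is separable, so gradient descent decouples: u follows -∂L/∂u, v follows -∂L/∂v.
∂L/∂u = 36(u - 2)(u + 1)(u + 3); at u=3 this is 864, so u decreases.
∂L/∂v = -36(v - 2)(v - 1)(v + 1); at v=0 this is -72, so v increases.
u converges to its nearest critical value 2 (a local min of the u-part); v converges to 1. The iterate converges to (2, 1).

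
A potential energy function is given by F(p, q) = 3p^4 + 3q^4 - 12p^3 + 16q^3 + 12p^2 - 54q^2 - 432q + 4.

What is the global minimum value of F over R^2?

-1103

F(p,q) separates as A(p) + B(q) + 4, so its minimum is min A + min B + 4.
A'(p) = 12p(p - 2)(p - 1) vanishes at p ∈ {0, 1, 2}; B'(q) = 12(q - 3)(q + 3)(q + 4) vanishes at q ∈ {-4, -3, 3}.
Local minima of A (where A''>0): A(0)=0, A(2)=0. Local minima of B: B(-4)=608, B(3)=-1107.
So the global minimum of F is A(0) + B(3) + 4 = 0 − 1107 + 4 = -1103, attained at (0, 3).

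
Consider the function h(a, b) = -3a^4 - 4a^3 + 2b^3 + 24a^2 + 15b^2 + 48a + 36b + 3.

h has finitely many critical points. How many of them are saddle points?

3

h separates as a function of a plus a function of b, so ∇h=0 decouples.
∂h/∂a = -12(a - 2)(a + 1)(a + 2) = 0 at a ∈ {-2, -1, 2}; ∂h/∂b = 6(b + 2)(b + 3) = 0 at b ∈ {-3, -2}.
The Hessian is diagonal: diag(h_aa, h_bb). Second derivatives: h_aa(-2)=-48, h_aa(-1)=36, h_aa(2)=-144; h_bb(-3)=-6, h_bb(-2)=6.
Saddle points occur where the two diagonal entries have opposite signs: (-2, -2), (-1, -3), (2, -2). Count: 3.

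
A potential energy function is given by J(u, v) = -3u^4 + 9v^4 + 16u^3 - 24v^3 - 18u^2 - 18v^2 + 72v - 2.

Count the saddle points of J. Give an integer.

J separates as a function of u plus a function of v, so ∇J=0 decouples.
∂J/∂u = -12u(u - 3)(u - 1) = 0 at u ∈ {0, 1, 3}; ∂J/∂v = 36(v - 2)(v - 1)(v + 1) = 0 at v ∈ {-1, 1, 2}.
The Hessian is diagonal: diag(J_uu, J_vv). Second derivatives: J_uu(0)=-36, J_uu(1)=24, J_uu(3)=-72; J_vv(-1)=216, J_vv(1)=-72, J_vv(2)=108.
Saddle points occur where the two diagonal entries have opposite signs: (0, -1), (0, 2), (1, 1), (3, -1), (3, 2). Count: 5.

5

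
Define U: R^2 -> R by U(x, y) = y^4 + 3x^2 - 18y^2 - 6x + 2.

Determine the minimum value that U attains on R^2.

U(x,y) separates as P(x) + Q(y) + 2, so its minimum is min P + min Q + 2.
P'(x) = 6x - 6 vanishes at x ∈ {1}; Q'(y) = 4y(y - 3)(y + 3) vanishes at y ∈ {-3, 0, 3}.
Local minima of P (where P''>0): P(1)=-3. Local minima of Q: Q(-3)=-81, Q(3)=-81.
So the global minimum of U is P(1) + Q(-3) + 2 = -3 − 81 + 2 = -82, attained at (1, -3).

-82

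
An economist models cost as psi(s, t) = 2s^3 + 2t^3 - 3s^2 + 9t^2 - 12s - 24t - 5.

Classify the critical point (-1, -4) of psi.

local maximum

The mixed partial ∂²psi/∂s∂t is 0, so the Hessian at any point is diag(psi_ss, psi_tt) = diag(6(2s - 1), 6(2t + 3)).
At (-1, -4): H = diag(-18, -30).
Both eigenvalues are negative, so H is negative definite: a local maximum.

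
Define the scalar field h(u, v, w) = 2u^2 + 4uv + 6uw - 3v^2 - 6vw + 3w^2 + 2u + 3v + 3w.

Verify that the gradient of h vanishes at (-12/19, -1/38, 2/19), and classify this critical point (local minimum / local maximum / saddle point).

∇h = (4u + 4v + 6w + 2, 4u - 6v - 6w + 3, 6u - 6v + 6w + 3); substituting (-12/19, -1/38, 2/19) gives ∇h = (0, 0, 0), so (-12/19, -1/38, 2/19) is indeed a critical point.
The Hessian is constant: H = [[4, 4, 6], [4, -6, -6], [6, -6, 6]].
Leading principal minors: Δ₁ = 4, Δ₂ = -40, Δ₃ = -456.
The minors fit neither the all-positive nor the alternating-sign pattern, so H is indefinite: a saddle point.

saddle point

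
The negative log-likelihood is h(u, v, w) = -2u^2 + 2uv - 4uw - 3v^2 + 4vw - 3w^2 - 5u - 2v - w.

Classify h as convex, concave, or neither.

concave

h is quadratic, so its Hessian is the constant matrix H = [[-4, 2, -4], [2, -6, 4], [-4, 4, -6]].
Leading principal minors: -4, 20, -24.
Signs alternate −, +, − ⇒ H ≺ 0 ⇒ concave.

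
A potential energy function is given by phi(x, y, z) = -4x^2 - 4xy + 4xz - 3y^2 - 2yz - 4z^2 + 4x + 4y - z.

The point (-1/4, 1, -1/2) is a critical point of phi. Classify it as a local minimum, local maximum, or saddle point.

The Hessian is constant: H = [[-8, -4, 4], [-4, -6, -2], [4, -2, -8]].
Leading principal minors: Δ₁ = -8, Δ₂ = 32, Δ₃ = -64.
The minors alternate sign starting negative (−, +, −), so H is negative definite: a local maximum.

local maximum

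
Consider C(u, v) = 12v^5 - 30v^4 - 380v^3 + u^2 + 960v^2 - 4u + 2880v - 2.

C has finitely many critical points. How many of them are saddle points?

C separates as a function of u plus a function of v, so ∇C=0 decouples.
∂C/∂u = 2(u - 2) = 0 at u ∈ {2}; ∂C/∂v = 60(v - 4)(v - 3)(v + 1)(v + 4) = 0 at v ∈ {-4, -1, 3, 4}.
The Hessian is diagonal: diag(C_uu, C_vv). Second derivatives: C_uu(2)=2; C_vv(-4)=-10080, C_vv(-1)=3600, C_vv(3)=-1680, C_vv(4)=2400.
Saddle points occur where the two diagonal entries have opposite signs: (2, -4), (2, 3). Count: 2.

2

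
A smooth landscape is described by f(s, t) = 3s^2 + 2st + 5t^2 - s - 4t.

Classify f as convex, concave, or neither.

f is quadratic, so its Hessian is the constant matrix H = [[6, 2], [2, 10]].
det(H) = 56, tr(H) = 16.
det(H) > 0 and tr(H) > 0, so H is positive definite everywhere: convex.

convex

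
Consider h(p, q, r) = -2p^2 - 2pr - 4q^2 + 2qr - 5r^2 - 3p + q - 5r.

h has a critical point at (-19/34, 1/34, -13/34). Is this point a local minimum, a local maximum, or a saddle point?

local maximum

The Hessian is constant: H = [[-4, 0, -2], [0, -8, 2], [-2, 2, -10]].
Leading principal minors: Δ₁ = -4, Δ₂ = 32, Δ₃ = -272.
The minors alternate sign starting negative (−, +, −), so H is negative definite: a local maximum.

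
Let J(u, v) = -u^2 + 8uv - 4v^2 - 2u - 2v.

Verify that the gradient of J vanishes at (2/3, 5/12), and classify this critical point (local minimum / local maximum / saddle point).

saddle point

∇J = (-2u + 8v - 2, 8u - 8v - 2); substituting (2/3, 5/12) gives ∇J = (0, 0), so (2/3, 5/12) is indeed a critical point.
The Hessian of J is constant: H = [[-2, 8], [8, -8]].
det(H) = (-2)·(-8) − 8² = -48.
Since det(H) < 0, H is indefinite and the critical point is a saddle point.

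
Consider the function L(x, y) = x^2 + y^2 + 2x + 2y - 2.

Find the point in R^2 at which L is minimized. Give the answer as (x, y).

(-1, -1)

L(x,y) separates as P(x) + Q(y) − 2, so its minimum is min P + min Q − 2.
P'(x) = 2x + 2 vanishes at x ∈ {-1}; Q'(y) = 2y + 2 vanishes at y ∈ {-1}.
Local minima of P (where P''>0): P(-1)=-1. Local minima of Q: Q(-1)=-1.
So the global minimum of L is P(-1) + Q(-1) − 2 = -1 − 1 − 2 = -4, attained at (-1, -1).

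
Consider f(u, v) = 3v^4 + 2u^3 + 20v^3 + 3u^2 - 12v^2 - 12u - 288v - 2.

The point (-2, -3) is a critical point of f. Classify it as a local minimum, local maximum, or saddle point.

The mixed partial ∂²f/∂u∂v is 0, so the Hessian at any point is diag(f_uu, f_vv) = diag(6(2u + 1), 12(3v^2 + 10v - 2)).
At (-2, -3): H = diag(-18, -60).
Both eigenvalues are negative, so H is negative definite: a local maximum.

local maximum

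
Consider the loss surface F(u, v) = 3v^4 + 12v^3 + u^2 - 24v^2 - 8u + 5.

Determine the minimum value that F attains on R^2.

-395

F(u,v) separates as P(u) + Q(v) + 5, so its minimum is min P + min Q + 5.
P'(u) = 2u - 8 vanishes at u ∈ {4}; Q'(v) = 12v(v - 1)(v + 4) vanishes at v ∈ {-4, 0, 1}.
Local minima of P (where P''>0): P(4)=-16. Local minima of Q: Q(-4)=-384, Q(1)=-9.
So the global minimum of F is P(4) + Q(-4) + 5 = -16 − 384 + 5 = -395, attained at (4, -4).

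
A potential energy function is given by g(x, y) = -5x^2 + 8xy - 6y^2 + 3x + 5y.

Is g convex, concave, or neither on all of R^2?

g is quadratic, so its Hessian is the constant matrix H = [[-10, 8], [8, -12]].
det(H) = 56, tr(H) = -22.
det(H) > 0 and tr(H) < 0, so H is negative definite everywhere: concave.

concave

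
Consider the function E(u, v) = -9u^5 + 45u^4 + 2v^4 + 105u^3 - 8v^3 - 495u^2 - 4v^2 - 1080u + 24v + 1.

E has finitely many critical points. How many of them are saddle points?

E separates as a function of u plus a function of v, so ∇E=0 decouples.
∂E/∂u = -45(u - 4)(u - 3)(u + 1)(u + 2) = 0 at u ∈ {-2, -1, 3, 4}; ∂E/∂v = 8(v - 3)(v - 1)(v + 1) = 0 at v ∈ {-1, 1, 3}.
The Hessian is diagonal: diag(E_uu, E_vv). Second derivatives: E_uu(-2)=1350, E_uu(-1)=-900, E_uu(3)=900, E_uu(4)=-1350; E_vv(-1)=64, E_vv(1)=-32, E_vv(3)=64.
Saddle points occur where the two diagonal entries have opposite signs: (-2, 1), (-1, -1), (-1, 3), (3, 1), (4, -1), (4, 3). Count: 6.

6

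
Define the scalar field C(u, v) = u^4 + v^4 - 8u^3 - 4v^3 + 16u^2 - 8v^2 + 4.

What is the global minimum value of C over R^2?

C(u,v) separates as P(u) + Q(v) + 4, so its minimum is min P + min Q + 4.
P'(u) = 4u(u - 4)(u - 2) vanishes at u ∈ {0, 2, 4}; Q'(v) = 4v(v - 4)(v + 1) vanishes at v ∈ {-1, 0, 4}.
Local minima of P (where P''>0): P(0)=0, P(4)=0. Local minima of Q: Q(-1)=-3, Q(4)=-128.
So the global minimum of C is P(0) + Q(4) + 4 = 0 − 128 + 4 = -124, attained at (0, 4).

-124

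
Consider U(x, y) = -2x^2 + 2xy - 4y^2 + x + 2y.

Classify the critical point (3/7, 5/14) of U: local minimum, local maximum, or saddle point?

The Hessian of U is constant: H = [[-4, 2], [2, -8]].
det(H) = (-4)·(-8) − 2² = 28.
det(H) > 0 and tr(H) = -12 < 0, so H is negative definite and the point is a local maximum.

local maximum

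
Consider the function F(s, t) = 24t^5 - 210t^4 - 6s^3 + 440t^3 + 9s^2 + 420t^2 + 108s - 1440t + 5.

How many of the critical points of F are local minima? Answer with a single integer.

F separates as a function of s plus a function of t, so ∇F=0 decouples.
∂F/∂s = -18(s - 3)(s + 2) = 0 at s ∈ {-2, 3}; ∂F/∂t = 120(t - 4)(t - 3)(t - 1)(t + 1) = 0 at t ∈ {-1, 1, 3, 4}.
The Hessian is diagonal: diag(F_ss, F_tt). Second derivatives: F_ss(-2)=90, F_ss(3)=-90; F_tt(-1)=-4800, F_tt(1)=1440, F_tt(3)=-960, F_tt(4)=1800.
Local minima occur where both diagonal entries positive: (-2, 1), (-2, 4). Count: 2.

2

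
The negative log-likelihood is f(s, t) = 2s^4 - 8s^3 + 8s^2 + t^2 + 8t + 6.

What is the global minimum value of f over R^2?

-10

f(s,t) separates as P(s) + Q(t) + 6, so its minimum is min P + min Q + 6.
P'(s) = 8s(s - 2)(s - 1) vanishes at s ∈ {0, 1, 2}; Q'(t) = 2(t + 4) vanishes at t ∈ {-4}.
Local minima of P (where P''>0): P(0)=0, P(2)=0. Local minima of Q: Q(-4)=-16.
So the global minimum of f is P(0) + Q(-4) + 6 = 0 − 16 + 6 = -10, attained at (0, -4).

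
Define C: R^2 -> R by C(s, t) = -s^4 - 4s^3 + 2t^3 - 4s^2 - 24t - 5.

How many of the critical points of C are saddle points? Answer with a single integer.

3

C separates as a function of s plus a function of t, so ∇C=0 decouples.
∂C/∂s = -4s(s + 1)(s + 2) = 0 at s ∈ {-2, -1, 0}; ∂C/∂t = 6(t - 2)(t + 2) = 0 at t ∈ {-2, 2}.
The Hessian is diagonal: diag(C_ss, C_tt). Second derivatives: C_ss(-2)=-8, C_ss(-1)=4, C_ss(0)=-8; C_tt(-2)=-24, C_tt(2)=24.
Saddle points occur where the two diagonal entries have opposite signs: (-2, 2), (-1, -2), (0, 2). Count: 3.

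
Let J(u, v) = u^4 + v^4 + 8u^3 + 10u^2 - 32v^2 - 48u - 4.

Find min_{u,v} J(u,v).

-289

J(u,v) separates as P(u) + Q(v) − 4, so its minimum is min P + min Q − 4.
P'(u) = 4(u - 1)(u + 3)(u + 4) vanishes at u ∈ {-4, -3, 1}; Q'(v) = 4v(v - 4)(v + 4) vanishes at v ∈ {-4, 0, 4}.
Local minima of P (where P''>0): P(-4)=96, P(1)=-29. Local minima of Q: Q(-4)=-256, Q(4)=-256.
So the global minimum of J is P(1) + Q(-4) − 4 = -29 − 256 − 4 = -289, attained at (1, -4).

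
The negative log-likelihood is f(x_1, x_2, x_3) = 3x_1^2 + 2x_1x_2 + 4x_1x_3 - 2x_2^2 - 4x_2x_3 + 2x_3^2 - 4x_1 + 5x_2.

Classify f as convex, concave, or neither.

neither

f is quadratic, so its Hessian is the constant matrix H = [[6, 2, 4], [2, -4, -4], [4, -4, 4]].
Leading principal minors: 6, -28, -208.
Neither pattern holds ⇒ H is indefinite ⇒ neither convex nor concave.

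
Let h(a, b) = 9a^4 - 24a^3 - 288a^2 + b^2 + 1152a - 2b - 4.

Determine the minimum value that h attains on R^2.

h(a,b) separates as P(a) + Q(b) − 4, so its minimum is min P + min Q − 4.
P'(a) = 36(a - 4)(a - 2)(a + 4) vanishes at a ∈ {-4, 2, 4}; Q'(b) = 2b - 2 vanishes at b ∈ {1}.
Local minima of P (where P''>0): P(-4)=-5376, P(4)=768. Local minima of Q: Q(1)=-1.
So the global minimum of h is P(-4) + Q(1) − 4 = -5376 − 1 − 4 = -5381, attained at (-4, 1).

-5381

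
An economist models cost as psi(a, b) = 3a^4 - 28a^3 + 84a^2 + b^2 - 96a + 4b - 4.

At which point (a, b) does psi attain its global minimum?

(4, -2)

psi(a,b) separates as P(a) + Q(b) − 4, so its minimum is min P + min Q − 4.
P'(a) = 12(a - 4)(a - 2)(a - 1) vanishes at a ∈ {1, 2, 4}; Q'(b) = 2b + 4 vanishes at b ∈ {-2}.
Local minima of P (where P''>0): P(1)=-37, P(4)=-64. Local minima of Q: Q(-2)=-4.
So the global minimum of psi is P(4) + Q(-2) − 4 = -64 − 4 − 4 = -72, attained at (4, -2).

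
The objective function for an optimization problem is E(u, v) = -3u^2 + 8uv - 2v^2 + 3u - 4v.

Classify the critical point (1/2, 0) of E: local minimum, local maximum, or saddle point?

The Hessian of E is constant: H = [[-6, 8], [8, -4]].
det(H) = (-6)·(-4) − 8² = -40.
Since det(H) < 0, H is indefinite and the critical point is a saddle point.

saddle point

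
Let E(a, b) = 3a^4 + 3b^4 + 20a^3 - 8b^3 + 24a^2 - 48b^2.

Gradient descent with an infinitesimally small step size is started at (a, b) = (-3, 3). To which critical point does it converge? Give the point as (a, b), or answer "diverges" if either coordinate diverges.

E is separable, so gradient descent decouples: a follows -∂E/∂a, b follows -∂E/∂b.
∂E/∂a = 12a(a + 1)(a + 4); at a=-3 this is 72, so a decreases.
∂E/∂b = 12b(b - 4)(b + 2); at b=3 this is -180, so b increases.
a converges to its nearest critical value -4 (a local min of the a-part); b converges to 4. The iterate converges to (-4, 4).

(-4, 4)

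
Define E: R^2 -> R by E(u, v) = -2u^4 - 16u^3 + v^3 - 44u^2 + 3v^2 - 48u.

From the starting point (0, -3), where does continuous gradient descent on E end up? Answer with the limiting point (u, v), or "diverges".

E is separable, so gradient descent decouples: u follows -∂E/∂u, v follows -∂E/∂v.
∂E/∂u = -8(u + 1)(u + 2)(u + 3); at u=0 this is -48, so u increases.
∂E/∂v = 3v(v + 2); at v=-3 this is 9, so v decreases.
The u-coordinate has no critical point in that direction and runs off to infinity.

diverges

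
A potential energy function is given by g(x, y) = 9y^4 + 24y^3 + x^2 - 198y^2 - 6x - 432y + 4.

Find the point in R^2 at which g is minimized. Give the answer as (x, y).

(3, 3)

g(x,y) separates as P(x) + Q(y) + 4, so its minimum is min P + min Q + 4.
P'(x) = 2x - 6 vanishes at x ∈ {3}; Q'(y) = 36(y - 3)(y + 1)(y + 4) vanishes at y ∈ {-4, -1, 3}.
Local minima of P (where P''>0): P(3)=-9. Local minima of Q: Q(-4)=-672, Q(3)=-1701.
So the global minimum of g is P(3) + Q(3) + 4 = -9 − 1701 + 4 = -1706, attained at (3, 3).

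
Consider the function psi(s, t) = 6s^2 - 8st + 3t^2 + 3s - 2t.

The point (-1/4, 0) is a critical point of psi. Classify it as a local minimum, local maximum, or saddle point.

local minimum

The Hessian of psi is constant: H = [[12, -8], [-8, 6]].
det(H) = 12·6 − (-8)² = 8.
det(H) > 0 and tr(H) = 18 > 0, so H is positive definite and the point is a local minimum.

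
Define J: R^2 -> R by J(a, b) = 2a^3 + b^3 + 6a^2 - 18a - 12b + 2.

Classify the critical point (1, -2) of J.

saddle point

The mixed partial ∂²J/∂a∂b is 0, so the Hessian at any point is diag(J_aa, J_bb) = diag(12(a + 1), 6b).
At (1, -2): H = diag(24, -12).
The eigenvalues have opposite signs, so H is indefinite: a saddle point.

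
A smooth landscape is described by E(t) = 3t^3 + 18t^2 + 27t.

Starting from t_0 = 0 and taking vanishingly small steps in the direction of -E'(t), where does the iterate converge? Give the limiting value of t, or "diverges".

-1

E'(t) = 9(t + 1)(t + 3), so E'(0) = 27.
Gradient descent moves in the -E' direction, i.e. t is decreasing.
The nearest critical point in that direction is t = -1, where E'' = 18 > 0 (a local minimum). The iterate converges there.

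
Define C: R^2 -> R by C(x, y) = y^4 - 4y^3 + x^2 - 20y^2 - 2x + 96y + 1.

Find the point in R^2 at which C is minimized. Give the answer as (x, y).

(1, -3)

C(x,y) separates as P(x) + Q(y) + 1, so its minimum is min P + min Q + 1.
P'(x) = 2x - 2 vanishes at x ∈ {1}; Q'(y) = 4(y - 4)(y - 2)(y + 3) vanishes at y ∈ {-3, 2, 4}.
Local minima of P (where P''>0): P(1)=-1. Local minima of Q: Q(-3)=-279, Q(4)=64.
So the global minimum of C is P(1) + Q(-3) + 1 = -1 − 279 + 1 = -279, attained at (1, -3).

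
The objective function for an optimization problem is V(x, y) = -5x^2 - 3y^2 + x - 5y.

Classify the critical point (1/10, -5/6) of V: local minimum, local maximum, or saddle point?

local maximum

The Hessian of V is constant: H = [[-10, 0], [0, -6]].
det(H) = (-10)·(-6) − 0² = 60.
det(H) > 0 and tr(H) = -16 < 0, so H is negative definite and the point is a local maximum.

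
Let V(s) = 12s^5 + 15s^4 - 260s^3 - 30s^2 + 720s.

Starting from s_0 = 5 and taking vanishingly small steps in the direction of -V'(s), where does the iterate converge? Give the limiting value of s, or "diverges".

3

V'(s) = 60(s - 3)(s - 1)(s + 1)(s + 4), so V'(5) = 25920.
Gradient descent moves in the -V' direction, i.e. s is decreasing.
The nearest critical point in that direction is s = 3, where V'' = 3360 > 0 (a local minimum). The iterate converges there.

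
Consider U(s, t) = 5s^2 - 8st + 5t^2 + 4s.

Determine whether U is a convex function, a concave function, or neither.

U is quadratic, so its Hessian is the constant matrix H = [[10, -8], [-8, 10]].
det(H) = 36, tr(H) = 20.
det(H) > 0 and tr(H) > 0, so H is positive definite everywhere: convex.

convex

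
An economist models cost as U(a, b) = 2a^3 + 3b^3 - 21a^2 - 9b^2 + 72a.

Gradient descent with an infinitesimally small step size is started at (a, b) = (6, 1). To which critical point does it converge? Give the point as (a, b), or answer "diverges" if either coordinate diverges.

(4, 2)

U is separable, so gradient descent decouples: a follows -∂U/∂a, b follows -∂U/∂b.
∂U/∂a = 6(a - 4)(a - 3); at a=6 this is 36, so a decreases.
∂U/∂b = 9b(b - 2); at b=1 this is -9, so b increases.
a converges to its nearest critical value 4 (a local min of the a-part); b converges to 2. The iterate converges to (4, 2).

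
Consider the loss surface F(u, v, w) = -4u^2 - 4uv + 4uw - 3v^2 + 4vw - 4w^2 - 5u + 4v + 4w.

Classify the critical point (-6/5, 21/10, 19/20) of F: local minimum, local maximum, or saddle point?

The Hessian is constant: H = [[-8, -4, 4], [-4, -6, 4], [4, 4, -8]].
Leading principal minors: Δ₁ = -8, Δ₂ = 32, Δ₃ = -160.
The minors alternate sign starting negative (−, +, −), so H is negative definite: a local maximum.

local maximum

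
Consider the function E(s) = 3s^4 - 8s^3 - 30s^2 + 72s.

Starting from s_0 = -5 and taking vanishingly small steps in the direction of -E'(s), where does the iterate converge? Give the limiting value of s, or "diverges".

-2

E'(s) = 12(s - 3)(s - 1)(s + 2), so E'(-5) = -1728.
Gradient descent moves in the -E' direction, i.e. s is increasing.
The nearest critical point in that direction is s = -2, where E'' = 180 > 0 (a local minimum). The iterate converges there.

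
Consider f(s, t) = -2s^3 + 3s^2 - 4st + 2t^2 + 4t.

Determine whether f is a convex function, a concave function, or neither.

neither

The term -2s^3 is cubic, so the Hessian is not constant.
∂²f/∂s² = -12s + 6, which takes both signs as s varies (negative for sufficiently large s). A diagonal entry of the Hessian changing sign means the Hessian is neither positive- nor negative-semidefinite on all of R^2.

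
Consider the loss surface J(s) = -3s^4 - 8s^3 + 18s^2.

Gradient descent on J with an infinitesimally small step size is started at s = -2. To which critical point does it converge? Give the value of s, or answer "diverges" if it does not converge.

J'(s) = -12s(s - 1)(s + 3), so J'(-2) = -72.
Gradient descent moves in the -J' direction, i.e. s is increasing.
The nearest critical point in that direction is s = 0, where J'' = 36 > 0 (a local minimum). The iterate converges there.

0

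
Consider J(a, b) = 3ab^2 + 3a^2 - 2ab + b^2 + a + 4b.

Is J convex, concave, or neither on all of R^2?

The term 3ab^2 is cubic, so the Hessian is not constant.
∂²J/∂b² = 6a + 2, which takes both signs as a varies (negative for sufficiently negative a). A diagonal entry of the Hessian changing sign means the Hessian is neither positive- nor negative-semidefinite on all of R^2.

neither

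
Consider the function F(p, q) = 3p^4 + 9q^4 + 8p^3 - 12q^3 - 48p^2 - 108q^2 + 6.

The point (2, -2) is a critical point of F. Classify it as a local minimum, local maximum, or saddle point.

The mixed partial ∂²F/∂p∂q is 0, so the Hessian at any point is diag(F_pp, F_qq) = diag(12(3p^2 + 4p - 8), 36(3q^2 - 2q - 6)).
At (2, -2): H = diag(144, 360).
Both eigenvalues are positive, so H is positive definite: a local minimum.

local minimum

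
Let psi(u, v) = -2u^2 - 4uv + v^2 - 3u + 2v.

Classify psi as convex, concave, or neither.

psi is quadratic, so its Hessian is the constant matrix H = [[-4, -4], [-4, 2]].
det(H) = -24, tr(H) = -2.
det(H) < 0, so H is indefinite: neither convex nor concave.

neither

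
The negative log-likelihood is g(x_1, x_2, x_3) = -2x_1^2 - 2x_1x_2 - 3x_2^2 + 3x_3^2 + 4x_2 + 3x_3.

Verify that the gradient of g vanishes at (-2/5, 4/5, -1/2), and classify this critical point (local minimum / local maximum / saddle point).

∇g = (-4x_1 - 2x_2, -2x_1 - 6x_2 + 4, 6x_3 + 3); substituting (-2/5, 4/5, -1/2) gives ∇g = (0, 0, 0), so (-2/5, 4/5, -1/2) is indeed a critical point.
The Hessian is constant: H = [[-4, -2, 0], [-2, -6, 0], [0, 0, 6]].
Leading principal minors: Δ₁ = -4, Δ₂ = 20, Δ₃ = 120.
The minors fit neither the all-positive nor the alternating-sign pattern, so H is indefinite: a saddle point.

saddle point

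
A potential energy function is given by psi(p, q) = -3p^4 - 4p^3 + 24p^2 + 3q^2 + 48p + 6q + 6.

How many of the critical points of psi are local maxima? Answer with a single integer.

0

psi separates as a function of p plus a function of q, so ∇psi=0 decouples.
∂psi/∂p = -12(p - 2)(p + 1)(p + 2) = 0 at p ∈ {-2, -1, 2}; ∂psi/∂q = 6(q + 1) = 0 at q ∈ {-1}.
The Hessian is diagonal: diag(psi_pp, psi_qq). Second derivatives: psi_pp(-2)=-48, psi_pp(-1)=36, psi_pp(2)=-144; psi_qq(-1)=6.
Local maxima occur where both diagonal entries negative: none. Count: 0.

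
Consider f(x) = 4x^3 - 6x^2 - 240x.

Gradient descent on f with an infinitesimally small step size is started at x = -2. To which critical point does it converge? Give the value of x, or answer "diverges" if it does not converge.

5

f'(x) = 12(x - 5)(x + 4), so f'(-2) = -168.
Gradient descent moves in the -f' direction, i.e. x is increasing.
The nearest critical point in that direction is x = 5, where f'' = 108 > 0 (a local minimum). The iterate converges there.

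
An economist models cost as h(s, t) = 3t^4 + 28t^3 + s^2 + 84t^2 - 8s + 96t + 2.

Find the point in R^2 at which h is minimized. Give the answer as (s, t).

h(s,t) separates as P(s) + Q(t) + 2, so its minimum is min P + min Q + 2.
P'(s) = 2s - 8 vanishes at s ∈ {4}; Q'(t) = 12(t + 1)(t + 2)(t + 4) vanishes at t ∈ {-4, -2, -1}.
Local minima of P (where P''>0): P(4)=-16. Local minima of Q: Q(-4)=-64, Q(-1)=-37.
So the global minimum of h is P(4) + Q(-4) + 2 = -16 − 64 + 2 = -78, attained at (4, -4).

(4, -4)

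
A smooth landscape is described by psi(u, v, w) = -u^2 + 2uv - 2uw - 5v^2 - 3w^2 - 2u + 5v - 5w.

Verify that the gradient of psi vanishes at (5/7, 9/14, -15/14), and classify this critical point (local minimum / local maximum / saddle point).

∇psi = (-2u + 2v - 2w - 2, 2u - 10v + 5, -2u - 6w - 5); substituting (5/7, 9/14, -15/14) gives ∇psi = (0, 0, 0), so (5/7, 9/14, -15/14) is indeed a critical point.
The Hessian is constant: H = [[-2, 2, -2], [2, -10, 0], [-2, 0, -6]].
Leading principal minors: Δ₁ = -2, Δ₂ = 16, Δ₃ = -56.
The minors alternate sign starting negative (−, +, −), so H is negative definite: a local maximum.

local maximum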